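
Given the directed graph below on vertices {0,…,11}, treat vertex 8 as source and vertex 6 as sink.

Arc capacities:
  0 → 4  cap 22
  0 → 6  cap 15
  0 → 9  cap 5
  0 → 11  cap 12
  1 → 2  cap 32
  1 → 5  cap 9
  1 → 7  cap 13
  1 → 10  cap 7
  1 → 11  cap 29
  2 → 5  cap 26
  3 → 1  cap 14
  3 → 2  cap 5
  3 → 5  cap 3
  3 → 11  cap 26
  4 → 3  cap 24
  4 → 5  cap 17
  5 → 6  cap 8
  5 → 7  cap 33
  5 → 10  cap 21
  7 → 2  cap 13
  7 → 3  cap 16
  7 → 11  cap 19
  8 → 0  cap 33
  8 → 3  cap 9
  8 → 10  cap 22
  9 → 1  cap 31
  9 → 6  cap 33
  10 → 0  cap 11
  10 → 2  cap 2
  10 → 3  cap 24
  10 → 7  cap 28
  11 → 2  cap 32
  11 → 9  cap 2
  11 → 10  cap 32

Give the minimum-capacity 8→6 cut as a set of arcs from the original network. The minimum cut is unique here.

Min-cut arcs: {(0,6), (0,9), (5,6), (11,9)} (total capacity 30)

augment #1: 8→0→6 push 15
augment #2: 8→0→9→6 push 5
augment #3: 8→3→5→6 push 3
augment #4: 8→0→4→5→6 push 5
augment #5: 8→0→11→9→6 push 2
max flow = 30; residual-reachable set from 8 gives S-side
cut edges (S→T): {(0,6), (0,9), (5,6), (11,9)} total cap 30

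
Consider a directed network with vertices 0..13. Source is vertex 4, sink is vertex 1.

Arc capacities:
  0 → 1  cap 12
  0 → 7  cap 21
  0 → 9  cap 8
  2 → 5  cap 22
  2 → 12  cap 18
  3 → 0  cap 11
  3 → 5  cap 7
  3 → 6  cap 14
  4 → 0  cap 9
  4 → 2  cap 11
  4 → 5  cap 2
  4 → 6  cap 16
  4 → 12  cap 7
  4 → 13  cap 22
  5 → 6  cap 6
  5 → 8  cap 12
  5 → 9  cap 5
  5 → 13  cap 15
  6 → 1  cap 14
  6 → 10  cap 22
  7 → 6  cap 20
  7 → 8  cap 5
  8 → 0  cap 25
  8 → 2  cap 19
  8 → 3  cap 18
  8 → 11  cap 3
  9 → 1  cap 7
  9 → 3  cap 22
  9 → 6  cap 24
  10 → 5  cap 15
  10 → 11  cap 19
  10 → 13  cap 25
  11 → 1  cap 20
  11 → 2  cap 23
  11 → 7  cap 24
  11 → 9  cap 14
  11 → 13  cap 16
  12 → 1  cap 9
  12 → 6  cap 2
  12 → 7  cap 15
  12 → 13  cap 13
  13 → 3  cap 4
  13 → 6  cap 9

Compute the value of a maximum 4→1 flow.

Maximum flow value: 58

augment #1: 4→0→1 bottleneck 9, total now 9
augment #2: 4→6→1 bottleneck 14, total now 23
augment #3: 4→12→1 bottleneck 7, total now 30
augment #4: 4→2→12→1 bottleneck 2, total now 32
augment #5: 4→5→9→1 bottleneck 2, total now 34
augment #6: 4→2→5→9→1 bottleneck 3, total now 37
augment #7: 4→6→10→11→1 bottleneck 2, total now 39
augment #8: 4→13→3→0→1 bottleneck 3, total now 42
augment #9: 4→2→5→8→11→1 bottleneck 3, total now 45
augment #10: 4→13→3→0→9→1 bottleneck 1, total now 46
augment #11: 4→13→6→10→11→1 bottleneck 9, total now 55
augment #12: 4→2→5→6→10→11→1 bottleneck 3, total now 58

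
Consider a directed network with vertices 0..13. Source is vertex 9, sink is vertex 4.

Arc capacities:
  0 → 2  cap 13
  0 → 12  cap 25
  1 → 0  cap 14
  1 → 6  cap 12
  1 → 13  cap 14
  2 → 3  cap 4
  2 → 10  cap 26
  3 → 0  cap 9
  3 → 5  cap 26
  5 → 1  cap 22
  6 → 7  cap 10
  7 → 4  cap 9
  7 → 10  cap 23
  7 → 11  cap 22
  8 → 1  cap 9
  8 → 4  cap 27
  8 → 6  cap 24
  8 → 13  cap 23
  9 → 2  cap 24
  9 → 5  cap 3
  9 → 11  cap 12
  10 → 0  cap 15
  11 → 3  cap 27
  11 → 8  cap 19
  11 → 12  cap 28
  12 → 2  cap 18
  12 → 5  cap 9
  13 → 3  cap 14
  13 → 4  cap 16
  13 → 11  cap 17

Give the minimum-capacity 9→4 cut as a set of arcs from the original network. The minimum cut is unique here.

Min-cut arcs: {(2,3), (9,5), (9,11), (12,5)} (total capacity 28)

augment #1: 9→11→8→4 push 12
augment #2: 9→5→1→13→4 push 3
augment #3: 9→2→3→5→1→13→4 push 4
augment #4: 9→2→10→0→12→5→1→13→4 push 7
augment #5: 9→2→10→0→12→5→1→6→7→4 push 2
max flow = 28; residual-reachable set from 9 gives S-side
cut edges (S→T): {(2,3), (9,5), (9,11), (12,5)} total cap 28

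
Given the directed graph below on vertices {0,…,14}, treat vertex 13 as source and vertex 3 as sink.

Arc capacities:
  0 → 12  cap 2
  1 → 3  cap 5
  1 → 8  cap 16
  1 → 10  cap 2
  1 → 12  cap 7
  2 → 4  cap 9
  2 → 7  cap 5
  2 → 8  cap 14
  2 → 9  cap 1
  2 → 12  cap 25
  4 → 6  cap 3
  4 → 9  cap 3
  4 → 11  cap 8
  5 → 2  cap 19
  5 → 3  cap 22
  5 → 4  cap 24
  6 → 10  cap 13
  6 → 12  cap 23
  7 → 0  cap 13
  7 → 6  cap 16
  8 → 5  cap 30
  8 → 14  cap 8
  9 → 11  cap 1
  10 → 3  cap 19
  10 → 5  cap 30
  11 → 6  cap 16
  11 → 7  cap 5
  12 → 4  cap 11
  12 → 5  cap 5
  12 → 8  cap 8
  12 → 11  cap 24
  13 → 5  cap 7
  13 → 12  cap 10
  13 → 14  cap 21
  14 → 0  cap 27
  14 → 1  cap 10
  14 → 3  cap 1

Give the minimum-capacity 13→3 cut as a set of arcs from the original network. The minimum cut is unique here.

Min-cut arcs: {(0,12), (13,5), (13,12), (14,1), (14,3)} (total capacity 30)

augment #1: 13→5→3 push 7
augment #2: 13→14→3 push 1
augment #3: 13→12→5→3 push 5
augment #4: 13→14→1→3 push 5
augment #5: 13→12→8→5→3 push 5
augment #6: 13→14→1→10→3 push 2
augment #7: 13→14→1→8→5→3 push 3
augment #8: 13→14→0→12→8→5→3 push 2
max flow = 30; residual-reachable set from 13 gives S-side
cut edges (S→T): {(0,12), (13,5), (13,12), (14,1), (14,3)} total cap 30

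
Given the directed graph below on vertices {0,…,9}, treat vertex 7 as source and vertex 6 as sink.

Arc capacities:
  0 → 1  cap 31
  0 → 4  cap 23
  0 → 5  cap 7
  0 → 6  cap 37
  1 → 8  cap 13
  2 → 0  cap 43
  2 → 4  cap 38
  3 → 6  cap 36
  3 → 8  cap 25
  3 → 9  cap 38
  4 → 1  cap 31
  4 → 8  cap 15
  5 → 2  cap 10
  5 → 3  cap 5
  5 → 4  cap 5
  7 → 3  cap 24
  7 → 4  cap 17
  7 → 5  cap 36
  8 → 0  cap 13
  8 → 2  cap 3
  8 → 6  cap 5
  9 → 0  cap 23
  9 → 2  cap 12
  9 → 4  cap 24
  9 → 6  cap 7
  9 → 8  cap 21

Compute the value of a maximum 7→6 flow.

Maximum flow value: 60

augment #1: 7→3→6 bottleneck 24, total now 24
augment #2: 7→4→8→6 bottleneck 5, total now 29
augment #3: 7→5→3→6 bottleneck 5, total now 34
augment #4: 7→4→8→0→6 bottleneck 10, total now 44
augment #5: 7→5→2→0→6 bottleneck 10, total now 54
augment #6: 7→4→1→8→0→6 bottleneck 2, total now 56
augment #7: 7→5→4→1→8→0→6 bottleneck 1, total now 57
augment #8: 7→5→4→1→8→2→0→6 bottleneck 3, total now 60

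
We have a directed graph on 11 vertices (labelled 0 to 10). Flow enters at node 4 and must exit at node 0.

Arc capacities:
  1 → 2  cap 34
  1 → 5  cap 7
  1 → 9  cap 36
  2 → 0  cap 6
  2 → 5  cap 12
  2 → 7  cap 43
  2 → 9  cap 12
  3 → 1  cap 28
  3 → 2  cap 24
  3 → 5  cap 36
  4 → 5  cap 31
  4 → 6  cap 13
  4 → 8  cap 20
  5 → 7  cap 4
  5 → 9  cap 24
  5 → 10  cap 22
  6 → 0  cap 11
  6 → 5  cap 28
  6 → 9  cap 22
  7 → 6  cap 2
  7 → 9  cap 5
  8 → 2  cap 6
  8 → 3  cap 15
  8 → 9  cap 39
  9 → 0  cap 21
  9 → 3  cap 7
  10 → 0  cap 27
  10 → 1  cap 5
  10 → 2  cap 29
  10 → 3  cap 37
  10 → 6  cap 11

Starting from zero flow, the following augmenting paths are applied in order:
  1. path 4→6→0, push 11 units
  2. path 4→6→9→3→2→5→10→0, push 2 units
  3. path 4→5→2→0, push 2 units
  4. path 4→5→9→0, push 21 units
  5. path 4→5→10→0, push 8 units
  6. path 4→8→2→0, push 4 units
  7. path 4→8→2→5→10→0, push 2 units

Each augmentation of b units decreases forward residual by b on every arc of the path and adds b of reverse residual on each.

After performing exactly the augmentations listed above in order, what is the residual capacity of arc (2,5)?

Residual capacity of (2,5): 10

after path 1 (4→6→0, push 11): res(2,5)=12
after path 2 (4→6→9→3→2→5→10→0, push 2): res(2,5)=10
after path 3 (4→5→2→0, push 2): res(2,5)=12
after path 4 (4→5→9→0, push 21): res(2,5)=12
after path 5 (4→5→10→0, push 8): res(2,5)=12
after path 6 (4→8→2→0, push 4): res(2,5)=12
after path 7 (4→8→2→5→10→0, push 2): res(2,5)=10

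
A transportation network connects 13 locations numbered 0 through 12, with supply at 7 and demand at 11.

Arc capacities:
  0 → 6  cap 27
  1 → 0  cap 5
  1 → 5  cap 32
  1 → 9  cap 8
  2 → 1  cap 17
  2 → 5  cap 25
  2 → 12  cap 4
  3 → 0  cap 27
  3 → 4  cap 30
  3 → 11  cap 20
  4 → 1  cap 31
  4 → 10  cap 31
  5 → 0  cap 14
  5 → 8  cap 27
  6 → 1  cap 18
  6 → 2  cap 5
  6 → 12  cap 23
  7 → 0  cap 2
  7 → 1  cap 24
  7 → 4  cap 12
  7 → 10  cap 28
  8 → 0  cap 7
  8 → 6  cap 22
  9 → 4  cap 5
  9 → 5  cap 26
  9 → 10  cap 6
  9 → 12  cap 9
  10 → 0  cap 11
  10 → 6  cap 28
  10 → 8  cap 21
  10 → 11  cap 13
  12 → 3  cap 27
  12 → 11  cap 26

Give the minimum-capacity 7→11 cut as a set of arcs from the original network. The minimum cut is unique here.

augment #1: 7→10→11 push 13
augment #2: 7→0→6→12→11 push 2
augment #3: 7→1→9→12→11 push 8
augment #4: 7→10→6→12→11 push 15
augment #5: 7→1→0→6→12→11 push 1
augment #6: 7→1→0→6→12→3→11 push 4
augment #7: 7→4→10→6→12→3→11 push 1
augment #8: 7→4→10→6→2→12→3→11 push 4
max flow = 48; residual-reachable set from 7 gives S-side
cut edges (S→T): {(1,9), (2,12), (6,12), (10,11)} total cap 48

Min-cut arcs: {(1,9), (2,12), (6,12), (10,11)} (total capacity 48)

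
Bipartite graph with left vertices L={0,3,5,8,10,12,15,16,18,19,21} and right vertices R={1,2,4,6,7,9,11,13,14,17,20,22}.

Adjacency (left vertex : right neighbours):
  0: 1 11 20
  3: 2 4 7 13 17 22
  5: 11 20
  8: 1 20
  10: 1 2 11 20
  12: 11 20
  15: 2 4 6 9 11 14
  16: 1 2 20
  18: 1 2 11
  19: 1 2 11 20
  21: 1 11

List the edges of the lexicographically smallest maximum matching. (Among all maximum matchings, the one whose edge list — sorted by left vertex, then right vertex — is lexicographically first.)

|M| = 6 (so the lex-smallest maximum matching has 6 edges)
process left vertices in ascending order; for each, take the smallest-labelled available neighbour that still permits 6 edges overall, or leave it unmatched if none does
lex-smallest matching: {0-1, 3-4, 5-11, 8-20, 10-2, 15-6}

Lex-smallest maximum matching: {(0,1), (3,4), (5,11), (8,20), (10,2), (15,6)}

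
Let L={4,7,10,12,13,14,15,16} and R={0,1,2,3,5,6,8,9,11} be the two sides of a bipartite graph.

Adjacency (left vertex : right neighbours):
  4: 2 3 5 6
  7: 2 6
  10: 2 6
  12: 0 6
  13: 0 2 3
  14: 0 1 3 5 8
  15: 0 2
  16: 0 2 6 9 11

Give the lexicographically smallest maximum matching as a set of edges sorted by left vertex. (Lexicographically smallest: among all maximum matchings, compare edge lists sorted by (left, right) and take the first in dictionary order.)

Lex-smallest maximum matching: {(4,5), (7,2), (10,6), (12,0), (13,3), (14,1), (16,9)}

|M| = 7 (so the lex-smallest maximum matching has 7 edges)
process left vertices in ascending order; for each, take the smallest-labelled available neighbour that still permits 7 edges overall, or leave it unmatched if none does
lex-smallest matching: {4-5, 7-2, 10-6, 12-0, 13-3, 14-1, 16-9}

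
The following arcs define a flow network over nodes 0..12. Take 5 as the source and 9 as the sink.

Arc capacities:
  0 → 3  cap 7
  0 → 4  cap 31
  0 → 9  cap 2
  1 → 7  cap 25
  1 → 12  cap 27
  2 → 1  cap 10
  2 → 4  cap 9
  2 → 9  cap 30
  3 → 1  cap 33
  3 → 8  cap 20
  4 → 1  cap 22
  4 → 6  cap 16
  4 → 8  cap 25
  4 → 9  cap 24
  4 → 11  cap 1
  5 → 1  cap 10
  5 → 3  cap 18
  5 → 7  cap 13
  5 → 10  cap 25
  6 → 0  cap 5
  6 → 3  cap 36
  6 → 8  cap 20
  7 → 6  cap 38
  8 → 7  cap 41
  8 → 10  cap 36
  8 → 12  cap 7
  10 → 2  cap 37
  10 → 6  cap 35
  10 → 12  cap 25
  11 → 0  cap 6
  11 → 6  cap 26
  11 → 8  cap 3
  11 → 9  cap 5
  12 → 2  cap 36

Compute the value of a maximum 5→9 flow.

Maximum flow value: 44

augment #1: 5→10→2→9 bottleneck 25, total now 25
augment #2: 5→1→12→2→9 bottleneck 5, total now 30
augment #3: 5→7→6→0→9 bottleneck 2, total now 32
augment #4: 5→1→12→2→4→9 bottleneck 5, total now 37
augment #5: 5→7→6→0→4→9 bottleneck 3, total now 40
augment #6: 5→3→1→12→2→4→9 bottleneck 4, total now 44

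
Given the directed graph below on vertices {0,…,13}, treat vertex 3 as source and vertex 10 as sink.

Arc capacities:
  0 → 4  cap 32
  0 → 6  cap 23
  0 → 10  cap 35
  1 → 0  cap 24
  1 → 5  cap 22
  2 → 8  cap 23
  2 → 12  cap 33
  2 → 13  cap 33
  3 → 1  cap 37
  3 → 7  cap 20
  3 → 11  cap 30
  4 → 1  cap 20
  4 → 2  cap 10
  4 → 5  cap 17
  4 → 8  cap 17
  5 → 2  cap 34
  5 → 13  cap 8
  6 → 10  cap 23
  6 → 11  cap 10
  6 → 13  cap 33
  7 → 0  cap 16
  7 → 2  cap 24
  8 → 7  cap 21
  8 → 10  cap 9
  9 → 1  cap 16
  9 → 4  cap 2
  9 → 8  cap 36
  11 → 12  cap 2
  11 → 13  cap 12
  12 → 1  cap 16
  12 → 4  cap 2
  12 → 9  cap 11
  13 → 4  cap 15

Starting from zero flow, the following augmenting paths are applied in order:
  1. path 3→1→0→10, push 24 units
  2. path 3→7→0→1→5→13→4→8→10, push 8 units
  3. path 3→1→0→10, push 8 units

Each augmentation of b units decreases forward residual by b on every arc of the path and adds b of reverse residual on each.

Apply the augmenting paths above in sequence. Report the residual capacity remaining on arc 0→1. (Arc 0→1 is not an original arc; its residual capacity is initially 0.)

after path 1 (3→1→0→10, push 24): res(0,1)=24
after path 2 (3→7→0→1→5→13→4→8→10, push 8): res(0,1)=16
after path 3 (3→1→0→10, push 8): res(0,1)=24

Residual capacity of (0,1): 24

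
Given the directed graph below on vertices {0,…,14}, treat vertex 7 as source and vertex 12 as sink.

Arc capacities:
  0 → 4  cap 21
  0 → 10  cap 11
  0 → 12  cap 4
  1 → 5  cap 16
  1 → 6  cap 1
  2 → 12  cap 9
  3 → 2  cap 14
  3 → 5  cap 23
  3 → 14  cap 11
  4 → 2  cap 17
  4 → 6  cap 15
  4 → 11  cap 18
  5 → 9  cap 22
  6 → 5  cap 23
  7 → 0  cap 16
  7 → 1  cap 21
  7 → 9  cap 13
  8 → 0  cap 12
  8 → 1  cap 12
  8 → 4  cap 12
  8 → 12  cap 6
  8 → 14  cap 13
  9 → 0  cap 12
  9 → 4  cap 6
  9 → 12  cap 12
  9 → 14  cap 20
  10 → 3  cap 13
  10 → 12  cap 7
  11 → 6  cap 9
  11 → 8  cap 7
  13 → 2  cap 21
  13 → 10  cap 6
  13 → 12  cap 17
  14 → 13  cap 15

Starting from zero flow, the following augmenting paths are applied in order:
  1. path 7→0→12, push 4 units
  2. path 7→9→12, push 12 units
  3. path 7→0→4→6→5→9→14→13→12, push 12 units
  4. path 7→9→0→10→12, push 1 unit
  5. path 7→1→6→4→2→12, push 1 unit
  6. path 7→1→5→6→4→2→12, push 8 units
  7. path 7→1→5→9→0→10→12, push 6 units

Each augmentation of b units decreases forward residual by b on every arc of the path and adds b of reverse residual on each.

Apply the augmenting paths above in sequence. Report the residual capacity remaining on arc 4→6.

Residual capacity of (4,6): 12

after path 1 (7→0→12, push 4): res(4,6)=15
after path 2 (7→9→12, push 12): res(4,6)=15
after path 3 (7→0→4→6→5→9→14→13→12, push 12): res(4,6)=3
after path 4 (7→9→0→10→12, push 1): res(4,6)=3
after path 5 (7→1→6→4→2→12, push 1): res(4,6)=4
after path 6 (7→1→5→6→4→2→12, push 8): res(4,6)=12
after path 7 (7→1→5→9→0→10→12, push 6): res(4,6)=12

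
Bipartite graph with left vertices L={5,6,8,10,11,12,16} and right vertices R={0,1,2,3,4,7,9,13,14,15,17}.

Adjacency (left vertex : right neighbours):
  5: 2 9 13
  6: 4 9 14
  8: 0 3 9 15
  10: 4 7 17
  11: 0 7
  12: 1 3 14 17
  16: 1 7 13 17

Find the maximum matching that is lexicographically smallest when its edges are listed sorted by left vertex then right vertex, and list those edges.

|M| = 7 (so the lex-smallest maximum matching has 7 edges)
process left vertices in ascending order; for each, take the smallest-labelled available neighbour that still permits 7 edges overall, or leave it unmatched if none does
lex-smallest matching: {5-2, 6-4, 8-0, 10-17, 11-7, 12-1, 16-13}

Lex-smallest maximum matching: {(5,2), (6,4), (8,0), (10,17), (11,7), (12,1), (16,13)}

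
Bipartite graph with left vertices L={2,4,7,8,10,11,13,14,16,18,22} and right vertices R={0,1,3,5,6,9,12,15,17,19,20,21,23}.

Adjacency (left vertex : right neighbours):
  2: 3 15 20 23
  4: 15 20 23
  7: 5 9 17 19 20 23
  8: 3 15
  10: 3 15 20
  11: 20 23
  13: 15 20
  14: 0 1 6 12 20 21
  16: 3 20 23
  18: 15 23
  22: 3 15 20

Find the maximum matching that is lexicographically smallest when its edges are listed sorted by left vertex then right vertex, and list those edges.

Lex-smallest maximum matching: {(2,3), (4,15), (7,5), (10,20), (11,23), (14,0)}

|M| = 6 (so the lex-smallest maximum matching has 6 edges)
process left vertices in ascending order; for each, take the smallest-labelled available neighbour that still permits 6 edges overall, or leave it unmatched if none does
lex-smallest matching: {2-3, 4-15, 7-5, 10-20, 11-23, 14-0}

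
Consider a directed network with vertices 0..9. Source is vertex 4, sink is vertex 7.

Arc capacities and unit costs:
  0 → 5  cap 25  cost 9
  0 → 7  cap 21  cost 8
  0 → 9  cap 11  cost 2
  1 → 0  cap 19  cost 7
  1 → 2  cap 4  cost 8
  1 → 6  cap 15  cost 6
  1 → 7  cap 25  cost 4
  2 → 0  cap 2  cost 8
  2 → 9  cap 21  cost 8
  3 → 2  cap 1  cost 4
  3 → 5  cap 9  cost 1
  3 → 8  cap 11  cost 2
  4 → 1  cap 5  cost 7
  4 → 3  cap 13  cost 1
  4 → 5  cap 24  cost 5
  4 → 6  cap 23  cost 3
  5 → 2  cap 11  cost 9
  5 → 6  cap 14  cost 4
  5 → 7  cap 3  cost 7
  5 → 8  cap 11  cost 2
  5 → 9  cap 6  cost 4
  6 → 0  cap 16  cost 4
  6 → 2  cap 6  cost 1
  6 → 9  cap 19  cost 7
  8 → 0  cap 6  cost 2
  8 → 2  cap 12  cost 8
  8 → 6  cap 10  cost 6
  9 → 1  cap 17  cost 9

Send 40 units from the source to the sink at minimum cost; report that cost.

shortest-cost path #1: 4→3→5→7 push 3 @ unit cost 9 (adds 27)
shortest-cost path #2: 4→1→7 push 5 @ unit cost 11 (adds 55)
shortest-cost path #3: 4→3→8→0→7 push 6 @ unit cost 13 (adds 78)
shortest-cost path #4: 4→6→0→7 push 15 @ unit cost 15 (adds 225)
shortest-cost path #5: 4→3→5→9→1→7 push 4 @ unit cost 19 (adds 76)
shortest-cost path #6: 4→6→0→8→3→5→9→1→7 push 1 @ unit cost 21 (adds 21)
shortest-cost path #7: 4→5→9→1→7 push 1 @ unit cost 22 (adds 22)
shortest-cost path #8: 4→6→9→1→7 push 5 @ unit cost 23 (adds 115)
total cost = 619

Minimum cost for 40 units: 619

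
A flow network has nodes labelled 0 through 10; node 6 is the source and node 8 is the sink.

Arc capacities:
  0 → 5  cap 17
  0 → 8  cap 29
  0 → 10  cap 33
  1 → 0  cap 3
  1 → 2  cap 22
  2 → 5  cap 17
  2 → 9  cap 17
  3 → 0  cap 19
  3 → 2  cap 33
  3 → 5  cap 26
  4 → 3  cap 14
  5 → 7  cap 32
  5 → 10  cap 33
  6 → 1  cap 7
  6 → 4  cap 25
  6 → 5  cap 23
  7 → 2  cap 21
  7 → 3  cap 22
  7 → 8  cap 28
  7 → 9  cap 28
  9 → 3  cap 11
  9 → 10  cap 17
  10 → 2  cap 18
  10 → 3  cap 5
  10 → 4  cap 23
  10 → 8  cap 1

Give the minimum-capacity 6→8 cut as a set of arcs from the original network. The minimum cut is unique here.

Min-cut arcs: {(4,3), (6,1), (6,5)} (total capacity 44)

augment #1: 6→1→0→8 push 3
augment #2: 6→5→7→8 push 23
augment #3: 6→4→3→0→8 push 14
augment #4: 6→1→2→5→7→8 push 4
max flow = 44; residual-reachable set from 6 gives S-side
cut edges (S→T): {(4,3), (6,1), (6,5)} total cap 44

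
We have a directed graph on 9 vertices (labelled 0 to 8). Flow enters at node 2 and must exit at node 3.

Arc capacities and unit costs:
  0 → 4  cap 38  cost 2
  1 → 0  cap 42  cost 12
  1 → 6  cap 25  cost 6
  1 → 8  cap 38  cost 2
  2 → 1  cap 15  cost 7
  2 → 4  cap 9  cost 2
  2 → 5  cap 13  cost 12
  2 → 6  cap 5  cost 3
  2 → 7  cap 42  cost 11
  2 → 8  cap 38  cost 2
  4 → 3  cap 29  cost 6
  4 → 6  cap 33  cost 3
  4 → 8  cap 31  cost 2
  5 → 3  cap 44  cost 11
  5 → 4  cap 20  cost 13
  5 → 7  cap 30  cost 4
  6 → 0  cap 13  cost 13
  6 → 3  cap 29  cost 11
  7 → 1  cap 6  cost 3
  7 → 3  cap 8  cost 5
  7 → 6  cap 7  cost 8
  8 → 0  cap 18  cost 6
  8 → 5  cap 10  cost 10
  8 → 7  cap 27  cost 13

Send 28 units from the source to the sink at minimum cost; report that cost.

Minimum cost for 28 units: 366

shortest-cost path #1: 2→4→3 push 9 @ unit cost 8 (adds 72)
shortest-cost path #2: 2→6→3 push 5 @ unit cost 14 (adds 70)
shortest-cost path #3: 2→7→3 push 8 @ unit cost 16 (adds 128)
shortest-cost path #4: 2→8→0→4→3 push 6 @ unit cost 16 (adds 96)
total cost = 366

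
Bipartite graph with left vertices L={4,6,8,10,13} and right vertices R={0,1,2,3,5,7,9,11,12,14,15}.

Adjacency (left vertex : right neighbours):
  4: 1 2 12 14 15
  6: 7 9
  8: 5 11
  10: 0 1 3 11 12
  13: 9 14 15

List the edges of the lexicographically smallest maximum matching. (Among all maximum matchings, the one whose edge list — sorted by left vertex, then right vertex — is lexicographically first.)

Lex-smallest maximum matching: {(4,1), (6,7), (8,5), (10,0), (13,9)}

|M| = 5 (so the lex-smallest maximum matching has 5 edges)
process left vertices in ascending order; for each, take the smallest-labelled available neighbour that still permits 5 edges overall, or leave it unmatched if none does
lex-smallest matching: {4-1, 6-7, 8-5, 10-0, 13-9}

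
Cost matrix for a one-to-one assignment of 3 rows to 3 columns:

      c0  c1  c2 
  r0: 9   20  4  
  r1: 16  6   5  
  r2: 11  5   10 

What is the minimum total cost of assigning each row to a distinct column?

Minimum assignment cost: 19

optimal assignment: row0→col0 (cost 9), row1→col2 (cost 5), row2→col1 (cost 5)
total = 9 + 5 + 5 = 19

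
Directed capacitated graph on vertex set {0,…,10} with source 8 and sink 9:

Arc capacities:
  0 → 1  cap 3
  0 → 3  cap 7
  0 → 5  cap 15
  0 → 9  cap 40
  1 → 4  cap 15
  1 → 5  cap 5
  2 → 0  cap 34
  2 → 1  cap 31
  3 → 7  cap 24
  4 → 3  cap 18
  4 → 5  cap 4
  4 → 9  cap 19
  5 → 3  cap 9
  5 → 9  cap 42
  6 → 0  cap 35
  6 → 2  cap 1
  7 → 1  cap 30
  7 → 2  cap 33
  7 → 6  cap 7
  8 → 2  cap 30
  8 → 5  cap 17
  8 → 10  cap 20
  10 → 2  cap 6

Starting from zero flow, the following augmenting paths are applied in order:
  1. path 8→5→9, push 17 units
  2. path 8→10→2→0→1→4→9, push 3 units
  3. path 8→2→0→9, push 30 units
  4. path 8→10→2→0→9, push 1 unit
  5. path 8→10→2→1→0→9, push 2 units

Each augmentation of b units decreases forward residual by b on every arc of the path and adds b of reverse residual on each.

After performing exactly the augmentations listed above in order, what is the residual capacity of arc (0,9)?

after path 1 (8→5→9, push 17): res(0,9)=40
after path 2 (8→10→2→0→1→4→9, push 3): res(0,9)=40
after path 3 (8→2→0→9, push 30): res(0,9)=10
after path 4 (8→10→2→0→9, push 1): res(0,9)=9
after path 5 (8→10→2→1→0→9, push 2): res(0,9)=7

Residual capacity of (0,9): 7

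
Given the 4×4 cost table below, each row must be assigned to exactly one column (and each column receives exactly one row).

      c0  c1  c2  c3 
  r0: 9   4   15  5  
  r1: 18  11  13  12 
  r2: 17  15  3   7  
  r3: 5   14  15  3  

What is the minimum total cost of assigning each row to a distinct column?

one of 2 optimal assignments: row0→col1 (cost 4), row1→col3 (cost 12), row2→col2 (cost 3), row3→col0 (cost 5)
total = 4 + 12 + 3 + 5 = 24

Minimum assignment cost: 24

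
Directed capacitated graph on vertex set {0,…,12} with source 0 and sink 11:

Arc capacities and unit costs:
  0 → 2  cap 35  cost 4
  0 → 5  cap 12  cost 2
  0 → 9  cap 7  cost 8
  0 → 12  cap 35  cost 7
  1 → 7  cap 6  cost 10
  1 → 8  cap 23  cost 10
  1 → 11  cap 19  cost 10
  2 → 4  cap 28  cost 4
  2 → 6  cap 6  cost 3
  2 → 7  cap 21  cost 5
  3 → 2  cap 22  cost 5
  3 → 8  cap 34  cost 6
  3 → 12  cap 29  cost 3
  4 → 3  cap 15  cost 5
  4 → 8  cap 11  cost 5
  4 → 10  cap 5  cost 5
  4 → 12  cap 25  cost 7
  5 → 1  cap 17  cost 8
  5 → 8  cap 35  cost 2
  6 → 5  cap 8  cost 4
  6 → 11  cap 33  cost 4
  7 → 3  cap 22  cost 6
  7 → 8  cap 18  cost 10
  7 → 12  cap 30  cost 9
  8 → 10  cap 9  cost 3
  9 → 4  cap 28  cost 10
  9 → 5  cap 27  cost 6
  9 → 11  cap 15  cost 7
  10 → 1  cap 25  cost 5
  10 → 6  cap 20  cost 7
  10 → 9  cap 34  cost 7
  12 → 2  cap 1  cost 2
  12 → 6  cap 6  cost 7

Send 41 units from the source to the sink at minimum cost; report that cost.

Minimum cost for 41 units: 766

shortest-cost path #1: 0→2→6→11 push 6 @ unit cost 11 (adds 66)
shortest-cost path #2: 0→9→11 push 7 @ unit cost 15 (adds 105)
shortest-cost path #3: 0→5→8→10→6→11 push 9 @ unit cost 18 (adds 162)
shortest-cost path #4: 0→12→6→11 push 6 @ unit cost 18 (adds 108)
shortest-cost path #5: 0→5→1→11 push 3 @ unit cost 20 (adds 60)
shortest-cost path #6: 0→2→4→10→6→11 push 5 @ unit cost 24 (adds 120)
shortest-cost path #7: 0→2→4→8→5→1→11 push 5 @ unit cost 29 (adds 145)
total cost = 766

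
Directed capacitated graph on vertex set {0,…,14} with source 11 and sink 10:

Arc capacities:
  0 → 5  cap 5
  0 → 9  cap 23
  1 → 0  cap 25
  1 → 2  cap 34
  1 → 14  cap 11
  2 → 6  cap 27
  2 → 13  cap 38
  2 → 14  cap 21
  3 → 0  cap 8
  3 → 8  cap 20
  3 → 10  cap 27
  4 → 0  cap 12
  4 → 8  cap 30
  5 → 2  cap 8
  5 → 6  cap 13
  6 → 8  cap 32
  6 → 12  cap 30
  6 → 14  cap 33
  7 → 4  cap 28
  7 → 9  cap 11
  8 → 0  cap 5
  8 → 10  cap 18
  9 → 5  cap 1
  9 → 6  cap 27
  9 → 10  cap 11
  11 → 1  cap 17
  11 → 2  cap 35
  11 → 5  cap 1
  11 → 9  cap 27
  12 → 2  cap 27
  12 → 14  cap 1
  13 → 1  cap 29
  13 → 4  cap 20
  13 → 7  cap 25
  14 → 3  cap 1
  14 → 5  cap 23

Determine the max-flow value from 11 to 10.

augment #1: 11→9→10 bottleneck 11, total now 11
augment #2: 11→1→14→3→10 bottleneck 1, total now 12
augment #3: 11→2→6→8→10 bottleneck 18, total now 30

Maximum flow value: 30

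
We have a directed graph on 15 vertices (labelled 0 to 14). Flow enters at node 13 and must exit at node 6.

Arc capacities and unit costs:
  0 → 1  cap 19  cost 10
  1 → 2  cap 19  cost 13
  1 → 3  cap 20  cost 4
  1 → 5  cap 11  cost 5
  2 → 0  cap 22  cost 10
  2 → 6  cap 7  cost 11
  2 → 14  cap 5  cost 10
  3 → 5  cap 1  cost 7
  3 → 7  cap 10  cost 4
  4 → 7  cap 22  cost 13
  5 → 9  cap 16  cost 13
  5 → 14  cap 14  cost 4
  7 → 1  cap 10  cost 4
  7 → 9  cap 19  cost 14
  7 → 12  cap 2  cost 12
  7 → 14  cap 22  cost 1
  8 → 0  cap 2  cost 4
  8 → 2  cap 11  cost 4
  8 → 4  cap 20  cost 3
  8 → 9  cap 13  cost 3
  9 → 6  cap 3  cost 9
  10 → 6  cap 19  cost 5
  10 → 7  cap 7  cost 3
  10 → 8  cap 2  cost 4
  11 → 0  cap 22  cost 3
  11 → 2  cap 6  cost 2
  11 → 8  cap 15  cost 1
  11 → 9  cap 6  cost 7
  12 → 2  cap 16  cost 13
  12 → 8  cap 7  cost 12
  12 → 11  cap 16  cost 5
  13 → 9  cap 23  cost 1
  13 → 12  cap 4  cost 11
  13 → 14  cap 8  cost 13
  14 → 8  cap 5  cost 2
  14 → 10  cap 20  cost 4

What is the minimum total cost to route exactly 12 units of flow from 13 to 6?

shortest-cost path #1: 13→9→6 push 3 @ unit cost 10 (adds 30)
shortest-cost path #2: 13→14→10→6 push 8 @ unit cost 22 (adds 176)
shortest-cost path #3: 13→12→11→2→6 push 1 @ unit cost 29 (adds 29)
total cost = 235

Minimum cost for 12 units: 235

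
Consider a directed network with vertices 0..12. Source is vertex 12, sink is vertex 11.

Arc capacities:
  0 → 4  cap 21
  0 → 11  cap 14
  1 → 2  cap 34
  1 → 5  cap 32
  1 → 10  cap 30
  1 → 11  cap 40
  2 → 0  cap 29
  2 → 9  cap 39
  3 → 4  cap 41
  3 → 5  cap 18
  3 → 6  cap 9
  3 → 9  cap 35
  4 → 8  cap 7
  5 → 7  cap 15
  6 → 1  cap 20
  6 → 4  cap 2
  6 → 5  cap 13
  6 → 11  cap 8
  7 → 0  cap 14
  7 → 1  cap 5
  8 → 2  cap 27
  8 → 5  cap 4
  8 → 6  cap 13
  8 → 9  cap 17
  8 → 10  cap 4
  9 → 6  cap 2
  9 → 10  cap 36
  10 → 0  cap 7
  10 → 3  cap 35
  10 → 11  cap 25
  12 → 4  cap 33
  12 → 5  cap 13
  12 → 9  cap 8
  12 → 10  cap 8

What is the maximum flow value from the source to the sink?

Maximum flow value: 36

augment #1: 12→10→11 bottleneck 8, total now 8
augment #2: 12→9→6→11 bottleneck 2, total now 10
augment #3: 12→9→10→11 bottleneck 6, total now 16
augment #4: 12→4→8→6→11 bottleneck 6, total now 22
augment #5: 12→4→8→10→11 bottleneck 1, total now 23
augment #6: 12→5→7→0→11 bottleneck 13, total now 36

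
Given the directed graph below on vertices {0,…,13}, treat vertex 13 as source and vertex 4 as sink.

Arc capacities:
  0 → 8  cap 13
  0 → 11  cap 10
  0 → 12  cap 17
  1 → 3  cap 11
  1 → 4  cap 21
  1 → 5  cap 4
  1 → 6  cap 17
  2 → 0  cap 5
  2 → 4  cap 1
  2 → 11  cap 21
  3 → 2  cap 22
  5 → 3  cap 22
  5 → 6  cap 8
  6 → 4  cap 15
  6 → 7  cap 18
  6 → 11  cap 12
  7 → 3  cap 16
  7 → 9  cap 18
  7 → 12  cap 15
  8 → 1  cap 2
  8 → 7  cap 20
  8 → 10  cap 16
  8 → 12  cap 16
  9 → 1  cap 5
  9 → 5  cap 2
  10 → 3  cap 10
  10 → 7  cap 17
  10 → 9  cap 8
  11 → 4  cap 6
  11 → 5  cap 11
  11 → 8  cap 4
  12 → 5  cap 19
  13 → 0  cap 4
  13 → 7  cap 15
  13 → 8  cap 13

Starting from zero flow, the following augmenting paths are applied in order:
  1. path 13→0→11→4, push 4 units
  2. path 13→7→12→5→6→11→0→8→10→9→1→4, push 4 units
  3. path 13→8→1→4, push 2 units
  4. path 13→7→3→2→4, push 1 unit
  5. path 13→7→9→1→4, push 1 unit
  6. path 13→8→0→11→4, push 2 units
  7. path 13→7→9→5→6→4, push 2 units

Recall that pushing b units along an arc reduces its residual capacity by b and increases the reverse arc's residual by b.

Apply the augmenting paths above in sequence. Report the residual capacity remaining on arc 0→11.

after path 1 (13→0→11→4, push 4): res(0,11)=6
after path 2 (13→7→12→5→6→11→0→8→10→9→1→4, push 4): res(0,11)=10
after path 3 (13→8→1→4, push 2): res(0,11)=10
after path 4 (13→7→3→2→4, push 1): res(0,11)=10
after path 5 (13→7→9→1→4, push 1): res(0,11)=10
after path 6 (13→8→0→11→4, push 2): res(0,11)=8
after path 7 (13→7→9→5→6→4, push 2): res(0,11)=8

Residual capacity of (0,11): 8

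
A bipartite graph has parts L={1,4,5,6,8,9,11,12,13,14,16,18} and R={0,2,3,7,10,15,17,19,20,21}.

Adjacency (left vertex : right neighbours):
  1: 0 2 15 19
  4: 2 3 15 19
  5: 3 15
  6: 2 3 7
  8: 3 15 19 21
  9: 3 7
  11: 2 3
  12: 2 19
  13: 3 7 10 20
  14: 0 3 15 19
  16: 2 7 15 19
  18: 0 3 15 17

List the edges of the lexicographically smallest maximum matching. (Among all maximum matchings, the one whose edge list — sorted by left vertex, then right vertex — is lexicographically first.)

|M| = 9 (so the lex-smallest maximum matching has 9 edges)
process left vertices in ascending order; for each, take the smallest-labelled available neighbour that still permits 9 edges overall, or leave it unmatched if none does
lex-smallest matching: {1-0, 4-2, 5-3, 6-7, 8-21, 12-19, 13-10, 14-15, 18-17}

Lex-smallest maximum matching: {(1,0), (4,2), (5,3), (6,7), (8,21), (12,19), (13,10), (14,15), (18,17)}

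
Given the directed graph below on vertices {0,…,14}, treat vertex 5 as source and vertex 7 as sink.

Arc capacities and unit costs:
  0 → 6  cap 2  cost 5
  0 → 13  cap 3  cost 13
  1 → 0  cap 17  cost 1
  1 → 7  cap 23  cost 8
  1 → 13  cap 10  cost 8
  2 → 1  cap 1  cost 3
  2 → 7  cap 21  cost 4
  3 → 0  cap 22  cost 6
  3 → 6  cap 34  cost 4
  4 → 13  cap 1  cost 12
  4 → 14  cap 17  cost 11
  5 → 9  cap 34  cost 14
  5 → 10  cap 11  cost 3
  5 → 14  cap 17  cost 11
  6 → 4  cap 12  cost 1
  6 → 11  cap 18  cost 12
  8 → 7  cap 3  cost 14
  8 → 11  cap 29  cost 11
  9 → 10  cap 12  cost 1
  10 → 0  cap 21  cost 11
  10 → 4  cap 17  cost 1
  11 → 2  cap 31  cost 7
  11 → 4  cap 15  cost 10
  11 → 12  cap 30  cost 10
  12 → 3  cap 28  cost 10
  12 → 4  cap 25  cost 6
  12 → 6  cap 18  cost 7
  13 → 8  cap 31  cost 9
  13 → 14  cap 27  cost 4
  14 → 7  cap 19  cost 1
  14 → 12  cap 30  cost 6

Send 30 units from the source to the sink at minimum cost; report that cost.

Minimum cost for 30 units: 789

shortest-cost path #1: 5→14→7 push 17 @ unit cost 12 (adds 204)
shortest-cost path #2: 5→10→4→14→7 push 2 @ unit cost 16 (adds 32)
shortest-cost path #3: 5→10→4→13→8→7 push 1 @ unit cost 39 (adds 39)
shortest-cost path #4: 5→10→0→6→11→2→7 push 2 @ unit cost 42 (adds 84)
shortest-cost path #5: 5→10→0→13→8→7 push 2 @ unit cost 50 (adds 100)
shortest-cost path #6: 5→10→4→14→12→6→11→2→7 push 4 @ unit cost 51 (adds 204)
shortest-cost path #7: 5→9→10→4→14→12→6→11→2→7 push 2 @ unit cost 63 (adds 126)
total cost = 789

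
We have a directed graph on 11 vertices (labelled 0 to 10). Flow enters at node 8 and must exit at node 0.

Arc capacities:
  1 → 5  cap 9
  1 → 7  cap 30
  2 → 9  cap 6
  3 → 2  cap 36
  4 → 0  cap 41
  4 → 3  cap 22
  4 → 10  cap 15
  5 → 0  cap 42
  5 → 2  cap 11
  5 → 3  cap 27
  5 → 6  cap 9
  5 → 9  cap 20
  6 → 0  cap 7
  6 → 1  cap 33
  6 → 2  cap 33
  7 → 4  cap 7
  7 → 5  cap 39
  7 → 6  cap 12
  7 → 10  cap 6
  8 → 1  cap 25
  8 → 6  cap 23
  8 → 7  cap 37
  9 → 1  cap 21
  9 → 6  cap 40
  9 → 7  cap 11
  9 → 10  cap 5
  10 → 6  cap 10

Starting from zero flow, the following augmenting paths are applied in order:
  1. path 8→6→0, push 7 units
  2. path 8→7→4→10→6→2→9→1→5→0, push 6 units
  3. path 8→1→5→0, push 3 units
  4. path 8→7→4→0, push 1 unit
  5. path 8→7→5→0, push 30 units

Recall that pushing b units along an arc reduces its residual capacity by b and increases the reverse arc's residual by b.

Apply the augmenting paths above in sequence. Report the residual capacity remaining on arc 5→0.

after path 1 (8→6→0, push 7): res(5,0)=42
after path 2 (8→7→4→10→6→2→9→1→5→0, push 6): res(5,0)=36
after path 3 (8→1→5→0, push 3): res(5,0)=33
after path 4 (8→7→4→0, push 1): res(5,0)=33
after path 5 (8→7→5→0, push 30): res(5,0)=3

Residual capacity of (5,0): 3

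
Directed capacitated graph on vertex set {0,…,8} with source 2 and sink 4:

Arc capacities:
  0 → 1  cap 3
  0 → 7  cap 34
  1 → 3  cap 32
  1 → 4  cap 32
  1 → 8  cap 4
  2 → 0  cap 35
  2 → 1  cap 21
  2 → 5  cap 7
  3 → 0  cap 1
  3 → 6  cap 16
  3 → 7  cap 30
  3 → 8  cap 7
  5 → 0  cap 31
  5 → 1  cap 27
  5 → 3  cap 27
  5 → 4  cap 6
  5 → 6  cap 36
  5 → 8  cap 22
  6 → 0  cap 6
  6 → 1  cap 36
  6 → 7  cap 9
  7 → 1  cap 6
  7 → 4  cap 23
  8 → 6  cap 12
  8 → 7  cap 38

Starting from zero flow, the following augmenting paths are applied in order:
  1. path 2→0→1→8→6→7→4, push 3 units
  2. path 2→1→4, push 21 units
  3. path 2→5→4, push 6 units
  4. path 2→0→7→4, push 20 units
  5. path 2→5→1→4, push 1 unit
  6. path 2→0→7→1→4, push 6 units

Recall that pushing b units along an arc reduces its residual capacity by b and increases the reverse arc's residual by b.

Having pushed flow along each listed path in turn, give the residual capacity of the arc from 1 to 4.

after path 1 (2→0→1→8→6→7→4, push 3): res(1,4)=32
after path 2 (2→1→4, push 21): res(1,4)=11
after path 3 (2→5→4, push 6): res(1,4)=11
after path 4 (2→0→7→4, push 20): res(1,4)=11
after path 5 (2→5→1→4, push 1): res(1,4)=10
after path 6 (2→0→7→1→4, push 6): res(1,4)=4

Residual capacity of (1,4): 4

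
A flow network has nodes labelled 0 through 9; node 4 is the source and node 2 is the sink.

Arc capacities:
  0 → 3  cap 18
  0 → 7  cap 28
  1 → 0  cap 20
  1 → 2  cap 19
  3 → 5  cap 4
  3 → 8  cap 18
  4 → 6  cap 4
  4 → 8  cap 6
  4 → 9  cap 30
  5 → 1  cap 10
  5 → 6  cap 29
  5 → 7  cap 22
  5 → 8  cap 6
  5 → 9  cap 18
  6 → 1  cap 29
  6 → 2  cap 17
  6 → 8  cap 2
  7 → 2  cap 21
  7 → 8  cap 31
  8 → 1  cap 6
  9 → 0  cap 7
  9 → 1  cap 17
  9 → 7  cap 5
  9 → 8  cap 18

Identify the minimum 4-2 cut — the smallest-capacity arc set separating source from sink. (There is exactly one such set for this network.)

augment #1: 4→6→2 push 4
augment #2: 4→8→1→2 push 6
augment #3: 4→9→1→2 push 13
augment #4: 4→9→7→2 push 5
augment #5: 4→9→0→7→2 push 7
augment #6: 4→9→1→0→7→2 push 4
max flow = 39; residual-reachable set from 4 gives S-side
cut edges (S→T): {(4,6), (8,1), (9,0), (9,1), (9,7)} total cap 39

Min-cut arcs: {(4,6), (8,1), (9,0), (9,1), (9,7)} (total capacity 39)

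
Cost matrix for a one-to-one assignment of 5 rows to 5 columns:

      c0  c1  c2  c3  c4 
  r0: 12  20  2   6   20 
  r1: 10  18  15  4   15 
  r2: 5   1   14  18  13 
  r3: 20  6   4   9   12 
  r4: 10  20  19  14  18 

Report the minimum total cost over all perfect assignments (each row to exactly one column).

Minimum assignment cost: 29

optimal assignment: row0→col2 (cost 2), row1→col3 (cost 4), row2→col1 (cost 1), row3→col4 (cost 12), row4→col0 (cost 10)
total = 2 + 4 + 1 + 12 + 10 = 29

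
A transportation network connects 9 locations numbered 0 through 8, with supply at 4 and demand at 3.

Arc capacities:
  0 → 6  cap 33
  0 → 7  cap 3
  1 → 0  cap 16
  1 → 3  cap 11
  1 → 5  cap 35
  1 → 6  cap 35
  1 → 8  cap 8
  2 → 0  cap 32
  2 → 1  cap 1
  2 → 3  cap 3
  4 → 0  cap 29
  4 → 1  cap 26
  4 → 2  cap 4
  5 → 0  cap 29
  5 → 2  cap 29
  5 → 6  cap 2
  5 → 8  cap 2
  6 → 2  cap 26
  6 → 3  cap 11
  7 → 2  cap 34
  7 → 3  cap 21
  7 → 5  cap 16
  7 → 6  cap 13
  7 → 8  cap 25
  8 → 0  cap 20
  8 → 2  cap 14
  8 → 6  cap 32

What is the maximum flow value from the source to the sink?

Maximum flow value: 28

augment #1: 4→1→3 bottleneck 11, total now 11
augment #2: 4→2→3 bottleneck 3, total now 14
augment #3: 4→0→6→3 bottleneck 11, total now 25
augment #4: 4→0→7→3 bottleneck 3, total now 28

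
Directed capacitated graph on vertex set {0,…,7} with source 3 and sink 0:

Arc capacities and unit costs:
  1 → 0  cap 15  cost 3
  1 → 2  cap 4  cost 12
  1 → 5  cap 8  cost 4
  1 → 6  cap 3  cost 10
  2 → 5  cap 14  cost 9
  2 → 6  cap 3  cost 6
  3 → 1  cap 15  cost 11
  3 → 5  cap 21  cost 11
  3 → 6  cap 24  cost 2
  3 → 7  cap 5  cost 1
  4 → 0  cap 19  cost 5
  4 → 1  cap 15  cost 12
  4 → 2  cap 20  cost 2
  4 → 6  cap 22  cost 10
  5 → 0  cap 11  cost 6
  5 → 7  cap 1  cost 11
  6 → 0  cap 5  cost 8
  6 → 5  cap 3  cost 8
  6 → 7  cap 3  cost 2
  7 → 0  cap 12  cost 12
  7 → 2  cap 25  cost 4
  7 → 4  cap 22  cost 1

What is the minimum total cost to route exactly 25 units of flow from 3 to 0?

Minimum cost for 25 units: 283

shortest-cost path #1: 3→7→4→0 push 5 @ unit cost 7 (adds 35)
shortest-cost path #2: 3→6→0 push 5 @ unit cost 10 (adds 50)
shortest-cost path #3: 3→6→7→4→0 push 3 @ unit cost 10 (adds 30)
shortest-cost path #4: 3→1→0 push 12 @ unit cost 14 (adds 168)
total cost = 283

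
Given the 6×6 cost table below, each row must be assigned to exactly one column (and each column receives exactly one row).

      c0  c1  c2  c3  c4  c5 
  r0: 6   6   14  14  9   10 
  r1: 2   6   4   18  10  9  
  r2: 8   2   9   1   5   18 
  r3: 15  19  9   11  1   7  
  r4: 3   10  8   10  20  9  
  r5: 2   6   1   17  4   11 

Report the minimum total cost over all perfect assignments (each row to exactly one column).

Minimum assignment cost: 20

optimal assignment: row0→col1 (cost 6), row1→col0 (cost 2), row2→col3 (cost 1), row3→col4 (cost 1), row4→col5 (cost 9), row5→col2 (cost 1)
total = 6 + 2 + 1 + 1 + 9 + 1 = 20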